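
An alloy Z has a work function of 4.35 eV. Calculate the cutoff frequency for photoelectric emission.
1.0518e+15 Hz

The threshold frequency is when the photon energy equals the work function:
hf₀ = φ

Solving for f₀:
f₀ = φ/h = (4.35 eV × 1.602×10⁻¹⁹ J/eV) / (6.626×10⁻³⁴ J·s)
f₀ = 1.0518e+15 Hz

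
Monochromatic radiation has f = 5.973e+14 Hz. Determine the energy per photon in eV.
2.4702 eV

Using E = hf:

E = hf = (6.626×10⁻³⁴ J·s)(5.973e+14 Hz)
E = 2.4702 eV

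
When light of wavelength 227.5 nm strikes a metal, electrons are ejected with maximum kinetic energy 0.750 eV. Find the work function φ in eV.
4.70 eV

From Einstein's photoelectric equation: KE_max = hf - φ = hc/λ - φ

Rearranging for φ:
φ = hc/λ - KE_max

Calculate photon energy:
E_photon = hc/λ = 5.4499 eV

Therefore:
φ = 5.4499 - 0.750 = 4.70 eV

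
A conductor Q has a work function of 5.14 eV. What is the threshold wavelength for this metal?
241.21 nm

The threshold wavelength is when the photon energy equals the work function:
hc/λ₀ = φ

Solving for λ₀:
λ₀ = hc/φ = (6.626×10⁻³⁴ J·s)(3×10⁸ m/s) / (5.14 eV × 1.602×10⁻¹⁹ J/eV)
λ₀ = 241.21 nm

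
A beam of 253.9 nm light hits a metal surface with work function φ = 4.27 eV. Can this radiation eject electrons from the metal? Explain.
Yes

For photoemission, the photon energy must exceed the work function.

Photon energy: E = hc/λ = 4.8832 eV
Work function: φ = 4.27 eV

Since E_photon (4.8832 eV) > φ (4.27 eV), photoemission WILL occur.
The threshold wavelength is λ₀ = hc/φ = 290.4 nm.
Since 253.9 nm < 290.4 nm, the light has sufficient energy.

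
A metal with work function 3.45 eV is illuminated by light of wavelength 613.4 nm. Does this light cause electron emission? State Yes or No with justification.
No

For photoemission, the photon energy must exceed the work function.

Photon energy: E = hc/λ = 2.0213 eV
Work function: φ = 3.45 eV

Since E_photon (2.0213 eV) < φ (3.45 eV), photoemission will NOT occur.
The threshold wavelength is λ₀ = hc/φ = 359.4 nm.
Since 613.4 nm > 359.4 nm, the photons lack sufficient energy.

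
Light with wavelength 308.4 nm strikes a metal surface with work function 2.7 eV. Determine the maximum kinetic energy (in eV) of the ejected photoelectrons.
1.3202 eV

Using Einstein's photoelectric equation: KE_max = hf - φ = hc/λ - φ

First, calculate the photon energy:
E_photon = hc/λ = (6.626×10⁻³⁴ J·s)(3×10⁸ m/s) / (308.4×10⁻⁹ m)
E_photon = 4.0202 eV

Then, the maximum kinetic energy:
KE_max = E_photon - φ = 4.0202 eV - 2.7 eV = 1.3202 eV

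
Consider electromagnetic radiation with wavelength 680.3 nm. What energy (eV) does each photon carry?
1.8225 eV

Using E = hf = hc/λ:

E = hc/λ = (6.626×10⁻³⁴ J·s)(3×10⁸ m/s) / (680.3×10⁻⁹ m)
E = 1.8225 eV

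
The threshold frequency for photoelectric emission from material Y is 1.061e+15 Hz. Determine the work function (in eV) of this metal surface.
4.39 eV

At the threshold frequency, photon energy equals work function:
φ = hf₀

Calculating:
φ = (6.626×10⁻³⁴ J·s)(1.061e+15 Hz)
φ = 4.39 eV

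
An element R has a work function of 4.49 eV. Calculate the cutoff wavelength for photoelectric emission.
276.13 nm

The threshold wavelength is when the photon energy equals the work function:
hc/λ₀ = φ

Solving for λ₀:
λ₀ = hc/φ = (6.626×10⁻³⁴ J·s)(3×10⁸ m/s) / (4.49 eV × 1.602×10⁻¹⁹ J/eV)
λ₀ = 276.13 nm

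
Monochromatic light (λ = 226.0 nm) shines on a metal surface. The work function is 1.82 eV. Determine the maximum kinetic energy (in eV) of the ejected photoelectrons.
3.6660 eV

Using Einstein's photoelectric equation: KE_max = hf - φ = hc/λ - φ

First, calculate the photon energy:
E_photon = hc/λ = (6.626×10⁻³⁴ J·s)(3×10⁸ m/s) / (226.0×10⁻⁹ m)
E_photon = 5.4860 eV

Then, the maximum kinetic energy:
KE_max = E_photon - φ = 5.4860 eV - 1.82 eV = 3.6660 eV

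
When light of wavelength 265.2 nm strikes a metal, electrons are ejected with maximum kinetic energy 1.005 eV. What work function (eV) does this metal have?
3.67 eV

From Einstein's photoelectric equation: KE_max = hf - φ = hc/λ - φ

Rearranging for φ:
φ = hc/λ - KE_max

Calculate photon energy:
E_photon = hc/λ = 4.6751 eV

Therefore:
φ = 4.6751 - 1.005 = 3.67 eV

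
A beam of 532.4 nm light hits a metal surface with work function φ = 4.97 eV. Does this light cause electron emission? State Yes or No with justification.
No

For photoemission, the photon energy must exceed the work function.

Photon energy: E = hc/λ = 2.3288 eV
Work function: φ = 4.97 eV

Since E_photon (2.3288 eV) < φ (4.97 eV), photoemission will NOT occur.
The threshold wavelength is λ₀ = hc/φ = 249.5 nm.
Since 532.4 nm > 249.5 nm, the photons lack sufficient energy.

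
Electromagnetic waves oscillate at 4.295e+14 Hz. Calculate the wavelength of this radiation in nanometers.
698.00 nm

Using the wave equation: c = fλ

Solving for wavelength:
λ = c/f = (3×10⁸ m/s) / (4.295e+14 Hz)
λ = 698.00 nm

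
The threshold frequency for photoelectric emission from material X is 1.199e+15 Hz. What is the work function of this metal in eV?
4.96 eV

At the threshold frequency, photon energy equals work function:
φ = hf₀

Calculating:
φ = (6.626×10⁻³⁴ J·s)(1.199e+15 Hz)
φ = 4.96 eV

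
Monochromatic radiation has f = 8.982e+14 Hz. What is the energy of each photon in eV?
3.7147 eV

Using E = hf:

E = hf = (6.626×10⁻³⁴ J·s)(8.982e+14 Hz)
E = 3.7147 eV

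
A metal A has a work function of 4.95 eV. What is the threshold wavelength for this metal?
250.47 nm

The threshold wavelength is when the photon energy equals the work function:
hc/λ₀ = φ

Solving for λ₀:
λ₀ = hc/φ = (6.626×10⁻³⁴ J·s)(3×10⁸ m/s) / (4.95 eV × 1.602×10⁻¹⁹ J/eV)
λ₀ = 250.47 nm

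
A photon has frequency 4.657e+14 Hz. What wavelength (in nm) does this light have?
643.75 nm

Using the wave equation: c = fλ

Solving for wavelength:
λ = c/f = (3×10⁸ m/s) / (4.657e+14 Hz)
λ = 643.75 nm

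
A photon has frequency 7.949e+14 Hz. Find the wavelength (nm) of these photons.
377.14 nm

Using the wave equation: c = fλ

Solving for wavelength:
λ = c/f = (3×10⁸ m/s) / (7.949e+14 Hz)
λ = 377.14 nm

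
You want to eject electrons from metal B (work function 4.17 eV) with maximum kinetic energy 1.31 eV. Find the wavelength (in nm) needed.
226.25 nm

From Einstein's equation: KE_max = hc/λ - φ

Rearranging for λ:
hc/λ = KE_max + φ
λ = hc/(KE_max + φ)

Required photon energy:
E_photon = KE_max + φ = 1.31 + 4.17 = 5.48 eV

Required wavelength:
λ = hc/E_photon = (6.626×10⁻³⁴)(3×10⁸) / (5.48 × 1.602×10⁻¹⁹)
λ = 226.25 nm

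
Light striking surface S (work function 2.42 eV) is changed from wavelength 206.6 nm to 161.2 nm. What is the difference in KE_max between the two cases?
1.6902 eV

Using Einstein's equation: KE_max = hc/λ - φ

For λ₁ = 206.6 nm:
KE₁ = hc/λ₁ - φ = 6.0012 - 2.42 = 3.5812 eV

For λ₂ = 161.2 nm:
KE₂ = hc/λ₂ - φ = 7.6913 - 2.42 = 5.2713 eV

Change in KE:
ΔKE = KE₂ - KE₁ = 5.2713 - 3.5812 = 1.6902 eV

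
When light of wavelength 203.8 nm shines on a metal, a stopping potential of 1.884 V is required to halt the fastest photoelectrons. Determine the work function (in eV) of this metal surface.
4.20 eV

The stopping potential gives the maximum kinetic energy: KE_max = eV_s = 1.884 eV

From Einstein's photoelectric equation: KE_max = hc/λ - φ
Rearranging: φ = hc/λ - KE_max

Calculate photon energy:
E_photon = hc/λ = (6.626×10⁻³⁴ J·s)(3×10⁸ m/s) / (203.8×10⁻⁹ m) = 6.0836 eV

Therefore:
φ = 6.0836 - 1.884 = 4.20 eV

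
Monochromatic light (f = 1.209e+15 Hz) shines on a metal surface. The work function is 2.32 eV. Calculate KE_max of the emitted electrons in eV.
2.6800 eV

Using Einstein's photoelectric equation: KE_max = hf - φ

First, calculate the photon energy:
E_photon = hf = (6.626×10⁻³⁴ J·s)(1.209e+15 Hz)
E_photon = 5.0000 eV

Then, the maximum kinetic energy:
KE_max = E_photon - φ = 5.0000 eV - 2.32 eV = 2.6800 eV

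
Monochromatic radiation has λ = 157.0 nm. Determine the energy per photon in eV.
7.8971 eV

Using E = hf = hc/λ:

E = hc/λ = (6.626×10⁻³⁴ J·s)(3×10⁸ m/s) / (157.0×10⁻⁹ m)
E = 7.8971 eV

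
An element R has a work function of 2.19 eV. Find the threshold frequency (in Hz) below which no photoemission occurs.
5.2954e+14 Hz

The threshold frequency is when the photon energy equals the work function:
hf₀ = φ

Solving for f₀:
f₀ = φ/h = (2.19 eV × 1.602×10⁻¹⁹ J/eV) / (6.626×10⁻³⁴ J·s)
f₀ = 5.2954e+14 Hz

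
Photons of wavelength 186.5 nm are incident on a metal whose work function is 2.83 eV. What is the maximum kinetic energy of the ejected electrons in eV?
3.8179 eV

Using Einstein's photoelectric equation: KE_max = hf - φ = hc/λ - φ

First, calculate the photon energy:
E_photon = hc/λ = (6.626×10⁻³⁴ J·s)(3×10⁸ m/s) / (186.5×10⁻⁹ m)
E_photon = 6.6479 eV

Then, the maximum kinetic energy:
KE_max = E_photon - φ = 6.6479 eV - 2.83 eV = 3.8179 eV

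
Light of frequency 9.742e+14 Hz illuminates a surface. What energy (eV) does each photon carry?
4.0290 eV

Using E = hf:

E = hf = (6.626×10⁻³⁴ J·s)(9.742e+14 Hz)
E = 4.0290 eV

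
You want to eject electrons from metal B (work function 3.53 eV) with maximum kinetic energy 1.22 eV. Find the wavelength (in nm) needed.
261.02 nm

From Einstein's equation: KE_max = hc/λ - φ

Rearranging for λ:
hc/λ = KE_max + φ
λ = hc/(KE_max + φ)

Required photon energy:
E_photon = KE_max + φ = 1.22 + 3.53 = 4.75 eV

Required wavelength:
λ = hc/E_photon = (6.626×10⁻³⁴)(3×10⁸) / (4.75 × 1.602×10⁻¹⁹)
λ = 261.02 nm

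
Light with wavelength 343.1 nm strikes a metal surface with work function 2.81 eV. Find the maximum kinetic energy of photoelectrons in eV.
0.8036 eV

Using Einstein's photoelectric equation: KE_max = hf - φ = hc/λ - φ

First, calculate the photon energy:
E_photon = hc/λ = (6.626×10⁻³⁴ J·s)(3×10⁸ m/s) / (343.1×10⁻⁹ m)
E_photon = 3.6136 eV

Then, the maximum kinetic energy:
KE_max = E_photon - φ = 3.6136 eV - 2.81 eV = 0.8036 eV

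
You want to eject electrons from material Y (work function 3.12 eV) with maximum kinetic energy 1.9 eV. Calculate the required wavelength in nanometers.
246.98 nm

From Einstein's equation: KE_max = hc/λ - φ

Rearranging for λ:
hc/λ = KE_max + φ
λ = hc/(KE_max + φ)

Required photon energy:
E_photon = KE_max + φ = 1.9 + 3.12 = 5.02 eV

Required wavelength:
λ = hc/E_photon = (6.626×10⁻³⁴)(3×10⁸) / (5.02 × 1.602×10⁻¹⁹)
λ = 246.98 nm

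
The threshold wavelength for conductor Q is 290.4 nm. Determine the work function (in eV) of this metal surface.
4.27 eV

At the threshold wavelength, photon energy equals work function:
φ = hc/λ₀

Calculating:
φ = (6.626×10⁻³⁴ J·s)(3×10⁸ m/s) / (290.4×10⁻⁹ m)
φ = 4.27 eV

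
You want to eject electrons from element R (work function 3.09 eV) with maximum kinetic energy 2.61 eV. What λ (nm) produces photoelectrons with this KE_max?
217.52 nm

From Einstein's equation: KE_max = hc/λ - φ

Rearranging for λ:
hc/λ = KE_max + φ
λ = hc/(KE_max + φ)

Required photon energy:
E_photon = KE_max + φ = 2.61 + 3.09 = 5.70 eV

Required wavelength:
λ = hc/E_photon = (6.626×10⁻³⁴)(3×10⁸) / (5.70 × 1.602×10⁻¹⁹)
λ = 217.52 nm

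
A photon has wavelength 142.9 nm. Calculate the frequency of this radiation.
2.0979e+15 Hz

Using the wave equation: c = fλ

Solving for frequency:
f = c/λ = (3×10⁸ m/s) / (142.9×10⁻⁹ m)
f = 2.0979e+15 Hz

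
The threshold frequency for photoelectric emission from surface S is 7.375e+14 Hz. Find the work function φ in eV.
3.05 eV

At the threshold frequency, photon energy equals work function:
φ = hf₀

Calculating:
φ = (6.626×10⁻³⁴ J·s)(7.375e+14 Hz)
φ = 3.05 eV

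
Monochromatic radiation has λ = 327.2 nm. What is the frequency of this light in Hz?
9.1624e+14 Hz

Using the wave equation: c = fλ

Solving for frequency:
f = c/λ = (3×10⁸ m/s) / (327.2×10⁻⁹ m)
f = 9.1624e+14 Hz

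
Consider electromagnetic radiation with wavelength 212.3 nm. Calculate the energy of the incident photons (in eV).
5.8400 eV

Using E = hf = hc/λ:

E = hc/λ = (6.626×10⁻³⁴ J·s)(3×10⁸ m/s) / (212.3×10⁻⁹ m)
E = 5.8400 eV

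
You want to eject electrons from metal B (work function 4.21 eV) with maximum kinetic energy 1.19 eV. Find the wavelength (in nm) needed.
229.60 nm

From Einstein's equation: KE_max = hc/λ - φ

Rearranging for λ:
hc/λ = KE_max + φ
λ = hc/(KE_max + φ)

Required photon energy:
E_photon = KE_max + φ = 1.19 + 4.21 = 5.40 eV

Required wavelength:
λ = hc/E_photon = (6.626×10⁻³⁴)(3×10⁸) / (5.40 × 1.602×10⁻¹⁹)
λ = 229.60 nm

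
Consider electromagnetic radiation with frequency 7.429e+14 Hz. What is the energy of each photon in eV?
3.0724 eV

Using E = hf:

E = hf = (6.626×10⁻³⁴ J·s)(7.429e+14 Hz)
E = 3.0724 eV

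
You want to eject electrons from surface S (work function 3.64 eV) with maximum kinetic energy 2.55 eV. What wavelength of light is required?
200.30 nm

From Einstein's equation: KE_max = hc/λ - φ

Rearranging for λ:
hc/λ = KE_max + φ
λ = hc/(KE_max + φ)

Required photon energy:
E_photon = KE_max + φ = 2.55 + 3.64 = 6.19 eV

Required wavelength:
λ = hc/E_photon = (6.626×10⁻³⁴)(3×10⁸) / (6.19 × 1.602×10⁻¹⁹)
λ = 200.30 nm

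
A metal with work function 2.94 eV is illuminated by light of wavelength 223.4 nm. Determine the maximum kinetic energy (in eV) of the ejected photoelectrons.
2.6099 eV

Using Einstein's photoelectric equation: KE_max = hf - φ = hc/λ - φ

First, calculate the photon energy:
E_photon = hc/λ = (6.626×10⁻³⁴ J·s)(3×10⁸ m/s) / (223.4×10⁻⁹ m)
E_photon = 5.5499 eV

Then, the maximum kinetic energy:
KE_max = E_photon - φ = 5.5499 eV - 2.94 eV = 2.6099 eV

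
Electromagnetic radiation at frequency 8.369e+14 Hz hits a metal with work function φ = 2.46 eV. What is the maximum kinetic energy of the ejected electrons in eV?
1.0011 eV

Using Einstein's photoelectric equation: KE_max = hf - φ

First, calculate the photon energy:
E_photon = hf = (6.626×10⁻³⁴ J·s)(8.369e+14 Hz)
E_photon = 3.4611 eV

Then, the maximum kinetic energy:
KE_max = E_photon - φ = 3.4611 eV - 2.46 eV = 1.0011 eV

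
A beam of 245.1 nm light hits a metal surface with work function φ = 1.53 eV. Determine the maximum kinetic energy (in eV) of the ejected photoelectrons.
3.5285 eV

Using Einstein's photoelectric equation: KE_max = hf - φ = hc/λ - φ

First, calculate the photon energy:
E_photon = hc/λ = (6.626×10⁻³⁴ J·s)(3×10⁸ m/s) / (245.1×10⁻⁹ m)
E_photon = 5.0585 eV

Then, the maximum kinetic energy:
KE_max = E_photon - φ = 5.0585 eV - 1.53 eV = 3.5285 eV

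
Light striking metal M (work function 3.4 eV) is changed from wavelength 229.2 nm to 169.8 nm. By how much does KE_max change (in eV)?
1.8923 eV

Using Einstein's equation: KE_max = hc/λ - φ

For λ₁ = 229.2 nm:
KE₁ = hc/λ₁ - φ = 5.4094 - 3.4 = 2.0094 eV

For λ₂ = 169.8 nm:
KE₂ = hc/λ₂ - φ = 7.3018 - 3.4 = 3.9018 eV

Change in KE:
ΔKE = KE₂ - KE₁ = 3.9018 - 2.0094 = 1.8923 eV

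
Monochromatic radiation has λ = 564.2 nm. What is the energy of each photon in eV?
2.1975 eV

Using E = hf = hc/λ:

E = hc/λ = (6.626×10⁻³⁴ J·s)(3×10⁸ m/s) / (564.2×10⁻⁹ m)
E = 2.1975 eV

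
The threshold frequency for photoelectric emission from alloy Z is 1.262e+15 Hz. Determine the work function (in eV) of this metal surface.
5.22 eV

At the threshold frequency, photon energy equals work function:
φ = hf₀

Calculating:
φ = (6.626×10⁻³⁴ J·s)(1.262e+15 Hz)
φ = 5.22 eV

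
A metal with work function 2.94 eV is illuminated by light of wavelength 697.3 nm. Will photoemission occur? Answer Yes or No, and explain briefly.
No

For photoemission, the photon energy must exceed the work function.

Photon energy: E = hc/λ = 1.7781 eV
Work function: φ = 2.94 eV

Since E_photon (1.7781 eV) < φ (2.94 eV), photoemission will NOT occur.
The threshold wavelength is λ₀ = hc/φ = 421.7 nm.
Since 697.3 nm > 421.7 nm, the photons lack sufficient energy.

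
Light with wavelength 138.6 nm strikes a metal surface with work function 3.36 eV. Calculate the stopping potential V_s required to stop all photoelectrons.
5.5855 V

The stopping potential V_s satisfies: eV_s = KE_max

First, find KE_max using Einstein's equation:
E_photon = hc/λ = 8.9455 eV
KE_max = E_photon - φ = 8.9455 - 3.36 = 5.5855 eV

Since eV_s = KE_max:
V_s = KE_max/e = 5.5855 V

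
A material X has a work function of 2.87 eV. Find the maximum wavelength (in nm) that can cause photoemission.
432.00 nm

The threshold wavelength is when the photon energy equals the work function:
hc/λ₀ = φ

Solving for λ₀:
λ₀ = hc/φ = (6.626×10⁻³⁴ J·s)(3×10⁸ m/s) / (2.87 eV × 1.602×10⁻¹⁹ J/eV)
λ₀ = 432.00 nm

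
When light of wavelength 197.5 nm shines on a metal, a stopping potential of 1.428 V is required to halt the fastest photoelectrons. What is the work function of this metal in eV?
4.85 eV

The stopping potential gives the maximum kinetic energy: KE_max = eV_s = 1.428 eV

From Einstein's photoelectric equation: KE_max = hc/λ - φ
Rearranging: φ = hc/λ - KE_max

Calculate photon energy:
E_photon = hc/λ = (6.626×10⁻³⁴ J·s)(3×10⁸ m/s) / (197.5×10⁻⁹ m) = 6.2777 eV

Therefore:
φ = 6.2777 - 1.428 = 4.85 eV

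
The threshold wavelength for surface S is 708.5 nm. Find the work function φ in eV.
1.75 eV

At the threshold wavelength, photon energy equals work function:
φ = hc/λ₀

Calculating:
φ = (6.626×10⁻³⁴ J·s)(3×10⁸ m/s) / (708.5×10⁻⁹ m)
φ = 1.75 eV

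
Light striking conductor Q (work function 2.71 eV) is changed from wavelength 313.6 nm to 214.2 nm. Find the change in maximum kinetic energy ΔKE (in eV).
1.8347 eV

Using Einstein's equation: KE_max = hc/λ - φ

For λ₁ = 313.6 nm:
KE₁ = hc/λ₁ - φ = 3.9536 - 2.71 = 1.2436 eV

For λ₂ = 214.2 nm:
KE₂ = hc/λ₂ - φ = 5.7882 - 2.71 = 3.0782 eV

Change in KE:
ΔKE = KE₂ - KE₁ = 3.0782 - 1.2436 = 1.8347 eV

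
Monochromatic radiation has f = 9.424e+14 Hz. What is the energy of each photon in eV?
3.8975 eV

Using E = hf:

E = hf = (6.626×10⁻³⁴ J·s)(9.424e+14 Hz)
E = 3.8975 eV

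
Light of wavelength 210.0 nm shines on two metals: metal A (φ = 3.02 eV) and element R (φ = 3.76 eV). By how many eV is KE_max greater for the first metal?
0.7400 eV

Using KE_max = hc/λ - φ for each metal:

Photon energy: E = hc/λ = 5.9040 eV

For metal A (φ₁ = 3.02 eV):
KE₁ = E - φ₁ = 5.9040 - 3.02 = 2.8840 eV

For element R (φ₂ = 3.76 eV):
KE₂ = E - φ₂ = 5.9040 - 3.76 = 2.1440 eV

Difference:
ΔKE = KE₁ - KE₂ = 2.8840 - 2.1440 = 0.7400 eV

Note: The difference equals the difference in work functions: 3.76 - 3.02 = 0.74 eV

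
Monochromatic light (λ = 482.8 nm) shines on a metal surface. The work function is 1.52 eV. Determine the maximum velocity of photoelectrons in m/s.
6.0717e+05 m/s

First, find the maximum kinetic energy:
E_photon = hc/λ = 2.5680 eV
KE_max = E_photon - φ = 2.5680 - 1.52 = 1.0480 eV

Convert to Joules: KE_max = 1.0480 × 1.602×10⁻¹⁹ J = 1.6791e-19 J

Then use KE = ½mv² to find velocity:
v = √(2·KE/m) = √(2 × 1.6791e-19 J / 9.109e-31 kg)
v = 6.0717e+05 m/s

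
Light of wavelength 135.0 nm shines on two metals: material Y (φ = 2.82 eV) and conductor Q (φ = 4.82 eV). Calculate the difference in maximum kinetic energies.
2.0000 eV

Using KE_max = hc/λ - φ for each metal:

Photon energy: E = hc/λ = 9.1840 eV

For material Y (φ₁ = 2.82 eV):
KE₁ = E - φ₁ = 9.1840 - 2.82 = 6.3640 eV

For conductor Q (φ₂ = 4.82 eV):
KE₂ = E - φ₂ = 9.1840 - 4.82 = 4.3640 eV

Difference:
ΔKE = KE₁ - KE₂ = 6.3640 - 4.3640 = 2.0000 eV

Note: The difference equals the difference in work functions: 4.82 - 2.82 = 2.00 eV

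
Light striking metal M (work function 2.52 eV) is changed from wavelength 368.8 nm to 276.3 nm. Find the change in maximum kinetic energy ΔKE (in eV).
1.1255 eV

Using Einstein's equation: KE_max = hc/λ - φ

For λ₁ = 368.8 nm:
KE₁ = hc/λ₁ - φ = 3.3618 - 2.52 = 0.8418 eV

For λ₂ = 276.3 nm:
KE₂ = hc/λ₂ - φ = 4.4873 - 2.52 = 1.9673 eV

Change in KE:
ΔKE = KE₂ - KE₁ = 1.9673 - 0.8418 = 1.1255 eV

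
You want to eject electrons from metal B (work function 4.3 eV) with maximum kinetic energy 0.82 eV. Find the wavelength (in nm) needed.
242.16 nm

From Einstein's equation: KE_max = hc/λ - φ

Rearranging for λ:
hc/λ = KE_max + φ
λ = hc/(KE_max + φ)

Required photon energy:
E_photon = KE_max + φ = 0.82 + 4.3 = 5.12 eV

Required wavelength:
λ = hc/E_photon = (6.626×10⁻³⁴)(3×10⁸) / (5.12 × 1.602×10⁻¹⁹)
λ = 242.16 nm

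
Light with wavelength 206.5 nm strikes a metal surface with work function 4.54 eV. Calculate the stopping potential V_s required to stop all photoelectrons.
1.4641 V

The stopping potential V_s satisfies: eV_s = KE_max

First, find KE_max using Einstein's equation:
E_photon = hc/λ = 6.0041 eV
KE_max = E_photon - φ = 6.0041 - 4.54 = 1.4641 eV

Since eV_s = KE_max:
V_s = KE_max/e = 1.4641 V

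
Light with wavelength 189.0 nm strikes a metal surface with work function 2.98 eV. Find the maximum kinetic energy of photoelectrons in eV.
3.5800 eV

Using Einstein's photoelectric equation: KE_max = hf - φ = hc/λ - φ

First, calculate the photon energy:
E_photon = hc/λ = (6.626×10⁻³⁴ J·s)(3×10⁸ m/s) / (189.0×10⁻⁹ m)
E_photon = 6.5600 eV

Then, the maximum kinetic energy:
KE_max = E_photon - φ = 6.5600 eV - 2.98 eV = 3.5800 eV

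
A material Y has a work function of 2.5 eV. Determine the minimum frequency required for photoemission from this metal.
6.0450e+14 Hz

The threshold frequency is when the photon energy equals the work function:
hf₀ = φ

Solving for f₀:
f₀ = φ/h = (2.5 eV × 1.602×10⁻¹⁹ J/eV) / (6.626×10⁻³⁴ J·s)
f₀ = 6.0450e+14 Hz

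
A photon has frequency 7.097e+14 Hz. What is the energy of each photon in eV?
2.9351 eV

Using E = hf:

E = hf = (6.626×10⁻³⁴ J·s)(7.097e+14 Hz)
E = 2.9351 eV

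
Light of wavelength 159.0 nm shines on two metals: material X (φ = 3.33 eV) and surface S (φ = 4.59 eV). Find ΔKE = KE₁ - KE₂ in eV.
1.2600 eV

Using KE_max = hc/λ - φ for each metal:

Photon energy: E = hc/λ = 7.7977 eV

For material X (φ₁ = 3.33 eV):
KE₁ = E - φ₁ = 7.7977 - 3.33 = 4.4677 eV

For surface S (φ₂ = 4.59 eV):
KE₂ = E - φ₂ = 7.7977 - 4.59 = 3.2077 eV

Difference:
ΔKE = KE₁ - KE₂ = 4.4677 - 3.2077 = 1.2600 eV

Note: The difference equals the difference in work functions: 4.59 - 3.33 = 1.26 eV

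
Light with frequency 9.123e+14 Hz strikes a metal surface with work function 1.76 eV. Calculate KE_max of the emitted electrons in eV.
2.0130 eV

Using Einstein's photoelectric equation: KE_max = hf - φ

First, calculate the photon energy:
E_photon = hf = (6.626×10⁻³⁴ J·s)(9.123e+14 Hz)
E_photon = 3.7730 eV

Then, the maximum kinetic energy:
KE_max = E_photon - φ = 3.7730 eV - 1.76 eV = 2.0130 eV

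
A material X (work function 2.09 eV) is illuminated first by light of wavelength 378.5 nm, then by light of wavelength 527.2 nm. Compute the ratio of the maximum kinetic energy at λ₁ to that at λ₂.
4.5298

Using Einstein's equation: KE_max = hc/λ - φ

For λ₁ = 378.5 nm:
E₁ = hc/λ₁ = 3.2757 eV
KE₁ = E₁ - φ = 3.2757 - 2.09 = 1.1857 eV

For λ₂ = 527.2 nm:
E₂ = hc/λ₂ = 2.3517 eV
KE₂ = E₂ - φ = 2.3517 - 2.09 = 0.2617 eV

Ratio: KE₁/KE₂ = 1.1857/0.2617 = 4.5298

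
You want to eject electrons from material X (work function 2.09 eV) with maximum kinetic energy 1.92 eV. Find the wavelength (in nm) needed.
309.19 nm

From Einstein's equation: KE_max = hc/λ - φ

Rearranging for λ:
hc/λ = KE_max + φ
λ = hc/(KE_max + φ)

Required photon energy:
E_photon = KE_max + φ = 1.92 + 2.09 = 4.01 eV

Required wavelength:
λ = hc/E_photon = (6.626×10⁻³⁴)(3×10⁸) / (4.01 × 1.602×10⁻¹⁹)
λ = 309.19 nm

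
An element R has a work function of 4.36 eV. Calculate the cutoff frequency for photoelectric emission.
1.0542e+15 Hz

The threshold frequency is when the photon energy equals the work function:
hf₀ = φ

Solving for f₀:
f₀ = φ/h = (4.36 eV × 1.602×10⁻¹⁹ J/eV) / (6.626×10⁻³⁴ J·s)
f₀ = 1.0542e+15 Hz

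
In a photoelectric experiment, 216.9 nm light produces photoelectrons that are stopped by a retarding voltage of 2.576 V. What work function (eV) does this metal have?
3.14 eV

The stopping potential gives the maximum kinetic energy: KE_max = eV_s = 2.576 eV

From Einstein's photoelectric equation: KE_max = hc/λ - φ
Rearranging: φ = hc/λ - KE_max

Calculate photon energy:
E_photon = hc/λ = (6.626×10⁻³⁴ J·s)(3×10⁸ m/s) / (216.9×10⁻⁹ m) = 5.7162 eV

Therefore:
φ = 5.7162 - 2.576 = 3.14 eV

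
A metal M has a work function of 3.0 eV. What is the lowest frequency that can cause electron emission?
7.2540e+14 Hz

The threshold frequency is when the photon energy equals the work function:
hf₀ = φ

Solving for f₀:
f₀ = φ/h = (3.0 eV × 1.602×10⁻¹⁹ J/eV) / (6.626×10⁻³⁴ J·s)
f₀ = 7.2540e+14 Hz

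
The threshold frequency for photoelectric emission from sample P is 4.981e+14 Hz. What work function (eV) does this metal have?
2.06 eV

At the threshold frequency, photon energy equals work function:
φ = hf₀

Calculating:
φ = (6.626×10⁻³⁴ J·s)(4.981e+14 Hz)
φ = 2.06 eV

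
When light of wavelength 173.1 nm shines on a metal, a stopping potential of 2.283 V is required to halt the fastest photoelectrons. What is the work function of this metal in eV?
4.88 eV

The stopping potential gives the maximum kinetic energy: KE_max = eV_s = 2.283 eV

From Einstein's photoelectric equation: KE_max = hc/λ - φ
Rearranging: φ = hc/λ - KE_max

Calculate photon energy:
E_photon = hc/λ = (6.626×10⁻³⁴ J·s)(3×10⁸ m/s) / (173.1×10⁻⁹ m) = 7.1626 eV

Therefore:
φ = 7.1626 - 2.283 = 4.88 eV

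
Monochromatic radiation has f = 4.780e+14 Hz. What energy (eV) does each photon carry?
1.9768 eV

Using E = hf:

E = hf = (6.626×10⁻³⁴ J·s)(4.780e+14 Hz)
E = 1.9768 eV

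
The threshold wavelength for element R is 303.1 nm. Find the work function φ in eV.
4.09 eV

At the threshold wavelength, photon energy equals work function:
φ = hc/λ₀

Calculating:
φ = (6.626×10⁻³⁴ J·s)(3×10⁸ m/s) / (303.1×10⁻⁹ m)
φ = 4.09 eV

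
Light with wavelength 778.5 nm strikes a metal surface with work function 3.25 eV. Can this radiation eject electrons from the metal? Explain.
No

For photoemission, the photon energy must exceed the work function.

Photon energy: E = hc/λ = 1.5926 eV
Work function: φ = 3.25 eV

Since E_photon (1.5926 eV) < φ (3.25 eV), photoemission will NOT occur.
The threshold wavelength is λ₀ = hc/φ = 381.5 nm.
Since 778.5 nm > 381.5 nm, the photons lack sufficient energy.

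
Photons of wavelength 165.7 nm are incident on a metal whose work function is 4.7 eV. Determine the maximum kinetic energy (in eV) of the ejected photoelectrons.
2.7825 eV

Using Einstein's photoelectric equation: KE_max = hf - φ = hc/λ - φ

First, calculate the photon energy:
E_photon = hc/λ = (6.626×10⁻³⁴ J·s)(3×10⁸ m/s) / (165.7×10⁻⁹ m)
E_photon = 7.4825 eV

Then, the maximum kinetic energy:
KE_max = E_photon - φ = 7.4825 eV - 4.7 eV = 2.7825 eV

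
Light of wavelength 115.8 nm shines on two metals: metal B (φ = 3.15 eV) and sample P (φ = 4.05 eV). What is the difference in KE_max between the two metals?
0.9000 eV

Using KE_max = hc/λ - φ for each metal:

Photon energy: E = hc/λ = 10.7068 eV

For metal B (φ₁ = 3.15 eV):
KE₁ = E - φ₁ = 10.7068 - 3.15 = 7.5568 eV

For sample P (φ₂ = 4.05 eV):
KE₂ = E - φ₂ = 10.7068 - 4.05 = 6.6568 eV

Difference:
ΔKE = KE₁ - KE₂ = 7.5568 - 6.6568 = 0.9000 eV

Note: The difference equals the difference in work functions: 4.05 - 3.15 = 0.90 eV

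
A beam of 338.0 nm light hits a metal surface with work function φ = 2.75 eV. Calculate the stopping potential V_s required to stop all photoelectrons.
0.9182 V

The stopping potential V_s satisfies: eV_s = KE_max

First, find KE_max using Einstein's equation:
E_photon = hc/λ = 3.6682 eV
KE_max = E_photon - φ = 3.6682 - 2.75 = 0.9182 eV

Since eV_s = KE_max:
V_s = KE_max/e = 0.9182 V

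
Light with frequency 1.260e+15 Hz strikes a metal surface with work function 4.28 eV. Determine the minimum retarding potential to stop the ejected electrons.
0.9309 V

The stopping potential V_s satisfies: eV_s = KE_max

First, find KE_max using Einstein's equation:
E_photon = hf = (6.626×10⁻³⁴ J·s)(1.260e+15 Hz) = 5.2109 eV
KE_max = E_photon - φ = 5.2109 - 4.28 = 0.9309 eV

Since eV_s = KE_max:
V_s = KE_max/e = 0.9309 V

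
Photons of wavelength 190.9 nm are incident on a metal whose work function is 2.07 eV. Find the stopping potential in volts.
4.4247 V

The stopping potential V_s satisfies: eV_s = KE_max

First, find KE_max using Einstein's equation:
E_photon = hc/λ = 6.4947 eV
KE_max = E_photon - φ = 6.4947 - 2.07 = 4.4247 eV

Since eV_s = KE_max:
V_s = KE_max/e = 4.4247 V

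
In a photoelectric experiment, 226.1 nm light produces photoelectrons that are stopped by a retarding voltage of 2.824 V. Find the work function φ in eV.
2.66 eV

The stopping potential gives the maximum kinetic energy: KE_max = eV_s = 2.824 eV

From Einstein's photoelectric equation: KE_max = hc/λ - φ
Rearranging: φ = hc/λ - KE_max

Calculate photon energy:
E_photon = hc/λ = (6.626×10⁻³⁴ J·s)(3×10⁸ m/s) / (226.1×10⁻⁹ m) = 5.4836 eV

Therefore:
φ = 5.4836 - 2.824 = 2.66 eV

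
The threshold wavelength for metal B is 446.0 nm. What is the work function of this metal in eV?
2.78 eV

At the threshold wavelength, photon energy equals work function:
φ = hc/λ₀

Calculating:
φ = (6.626×10⁻³⁴ J·s)(3×10⁸ m/s) / (446.0×10⁻⁹ m)
φ = 2.78 eV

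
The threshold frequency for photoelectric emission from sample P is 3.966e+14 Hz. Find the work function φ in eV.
1.64 eV

At the threshold frequency, photon energy equals work function:
φ = hf₀

Calculating:
φ = (6.626×10⁻³⁴ J·s)(3.966e+14 Hz)
φ = 1.64 eV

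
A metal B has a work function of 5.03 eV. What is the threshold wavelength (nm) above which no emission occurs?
246.49 nm

The threshold wavelength is when the photon energy equals the work function:
hc/λ₀ = φ

Solving for λ₀:
λ₀ = hc/φ = (6.626×10⁻³⁴ J·s)(3×10⁸ m/s) / (5.03 eV × 1.602×10⁻¹⁹ J/eV)
λ₀ = 246.49 nm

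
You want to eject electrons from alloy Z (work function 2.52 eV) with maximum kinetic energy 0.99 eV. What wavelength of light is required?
353.23 nm

From Einstein's equation: KE_max = hc/λ - φ

Rearranging for λ:
hc/λ = KE_max + φ
λ = hc/(KE_max + φ)

Required photon energy:
E_photon = KE_max + φ = 0.99 + 2.52 = 3.51 eV

Required wavelength:
λ = hc/E_photon = (6.626×10⁻³⁴)(3×10⁸) / (3.51 × 1.602×10⁻¹⁹)
λ = 353.23 nm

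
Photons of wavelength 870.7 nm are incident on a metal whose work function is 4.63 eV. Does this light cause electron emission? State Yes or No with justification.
No

For photoemission, the photon energy must exceed the work function.

Photon energy: E = hc/λ = 1.4240 eV
Work function: φ = 4.63 eV

Since E_photon (1.4240 eV) < φ (4.63 eV), photoemission will NOT occur.
The threshold wavelength is λ₀ = hc/φ = 267.8 nm.
Since 870.7 nm > 267.8 nm, the photons lack sufficient energy.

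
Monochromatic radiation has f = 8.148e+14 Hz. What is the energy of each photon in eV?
3.3697 eV

Using E = hf:

E = hf = (6.626×10⁻³⁴ J·s)(8.148e+14 Hz)
E = 3.3697 eV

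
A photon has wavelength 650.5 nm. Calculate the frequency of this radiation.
4.6086e+14 Hz

Using the wave equation: c = fλ

Solving for frequency:
f = c/λ = (3×10⁸ m/s) / (650.5×10⁻⁹ m)
f = 4.6086e+14 Hz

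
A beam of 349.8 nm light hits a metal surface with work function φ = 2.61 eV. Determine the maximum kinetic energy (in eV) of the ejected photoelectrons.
0.9344 eV

Using Einstein's photoelectric equation: KE_max = hf - φ = hc/λ - φ

First, calculate the photon energy:
E_photon = hc/λ = (6.626×10⁻³⁴ J·s)(3×10⁸ m/s) / (349.8×10⁻⁹ m)
E_photon = 3.5444 eV

Then, the maximum kinetic energy:
KE_max = E_photon - φ = 3.5444 eV - 2.61 eV = 0.9344 eV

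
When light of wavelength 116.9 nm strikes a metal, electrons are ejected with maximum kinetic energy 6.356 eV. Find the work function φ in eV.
4.25 eV

From Einstein's photoelectric equation: KE_max = hf - φ = hc/λ - φ

Rearranging for φ:
φ = hc/λ - KE_max

Calculate photon energy:
E_photon = hc/λ = 10.6060 eV

Therefore:
φ = 10.6060 - 6.356 = 4.25 eV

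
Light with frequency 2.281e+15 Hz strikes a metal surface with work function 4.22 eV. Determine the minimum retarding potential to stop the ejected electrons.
5.2135 V

The stopping potential V_s satisfies: eV_s = KE_max

First, find KE_max using Einstein's equation:
E_photon = hf = (6.626×10⁻³⁴ J·s)(2.281e+15 Hz) = 9.4335 eV
KE_max = E_photon - φ = 9.4335 - 4.22 = 5.2135 eV

Since eV_s = KE_max:
V_s = KE_max/e = 5.2135 V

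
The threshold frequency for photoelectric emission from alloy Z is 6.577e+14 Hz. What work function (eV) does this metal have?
2.72 eV

At the threshold frequency, photon energy equals work function:
φ = hf₀

Calculating:
φ = (6.626×10⁻³⁴ J·s)(6.577e+14 Hz)
φ = 2.72 eV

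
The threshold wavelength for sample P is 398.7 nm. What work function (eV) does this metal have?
3.11 eV

At the threshold wavelength, photon energy equals work function:
φ = hc/λ₀

Calculating:
φ = (6.626×10⁻³⁴ J·s)(3×10⁸ m/s) / (398.7×10⁻⁹ m)
φ = 3.11 eV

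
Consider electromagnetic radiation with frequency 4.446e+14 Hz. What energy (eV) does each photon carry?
1.8387 eV

Using E = hf:

E = hf = (6.626×10⁻³⁴ J·s)(4.446e+14 Hz)
E = 1.8387 eV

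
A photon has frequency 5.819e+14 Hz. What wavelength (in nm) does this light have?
515.20 nm

Using the wave equation: c = fλ

Solving for wavelength:
λ = c/f = (3×10⁸ m/s) / (5.819e+14 Hz)
λ = 515.20 nm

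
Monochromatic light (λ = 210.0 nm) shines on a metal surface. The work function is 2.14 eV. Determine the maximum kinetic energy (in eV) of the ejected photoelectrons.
3.7640 eV

Using Einstein's photoelectric equation: KE_max = hf - φ = hc/λ - φ

First, calculate the photon energy:
E_photon = hc/λ = (6.626×10⁻³⁴ J·s)(3×10⁸ m/s) / (210.0×10⁻⁹ m)
E_photon = 5.9040 eV

Then, the maximum kinetic energy:
KE_max = E_photon - φ = 5.9040 eV - 2.14 eV = 3.7640 eV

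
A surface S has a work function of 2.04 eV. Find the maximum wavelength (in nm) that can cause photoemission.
607.77 nm

The threshold wavelength is when the photon energy equals the work function:
hc/λ₀ = φ

Solving for λ₀:
λ₀ = hc/φ = (6.626×10⁻³⁴ J·s)(3×10⁸ m/s) / (2.04 eV × 1.602×10⁻¹⁹ J/eV)
λ₀ = 607.77 nm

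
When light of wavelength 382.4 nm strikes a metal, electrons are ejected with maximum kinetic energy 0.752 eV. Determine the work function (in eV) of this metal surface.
2.49 eV

From Einstein's photoelectric equation: KE_max = hf - φ = hc/λ - φ

Rearranging for φ:
φ = hc/λ - KE_max

Calculate photon energy:
E_photon = hc/λ = 3.2423 eV

Therefore:
φ = 3.2423 - 0.752 = 2.49 eV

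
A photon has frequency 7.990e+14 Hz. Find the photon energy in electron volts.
3.3044 eV

Using E = hf:

E = hf = (6.626×10⁻³⁴ J·s)(7.990e+14 Hz)
E = 3.3044 eV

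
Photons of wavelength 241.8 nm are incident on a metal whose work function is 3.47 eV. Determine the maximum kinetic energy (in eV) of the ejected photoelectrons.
1.6576 eV

Using Einstein's photoelectric equation: KE_max = hf - φ = hc/λ - φ

First, calculate the photon energy:
E_photon = hc/λ = (6.626×10⁻³⁴ J·s)(3×10⁸ m/s) / (241.8×10⁻⁹ m)
E_photon = 5.1276 eV

Then, the maximum kinetic energy:
KE_max = E_photon - φ = 5.1276 eV - 3.47 eV = 1.6576 eV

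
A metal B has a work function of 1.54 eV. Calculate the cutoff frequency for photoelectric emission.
3.7237e+14 Hz

The threshold frequency is when the photon energy equals the work function:
hf₀ = φ

Solving for f₀:
f₀ = φ/h = (1.54 eV × 1.602×10⁻¹⁹ J/eV) / (6.626×10⁻³⁴ J·s)
f₀ = 3.7237e+14 Hz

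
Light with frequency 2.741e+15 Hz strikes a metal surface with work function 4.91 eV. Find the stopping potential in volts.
6.4259 V

The stopping potential V_s satisfies: eV_s = KE_max

First, find KE_max using Einstein's equation:
E_photon = hf = (6.626×10⁻³⁴ J·s)(2.741e+15 Hz) = 11.3359 eV
KE_max = E_photon - φ = 11.3359 - 4.91 = 6.4259 eV

Since eV_s = KE_max:
V_s = KE_max/e = 6.4259 V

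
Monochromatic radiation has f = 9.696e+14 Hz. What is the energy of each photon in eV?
4.0099 eV

Using E = hf:

E = hf = (6.626×10⁻³⁴ J·s)(9.696e+14 Hz)
E = 4.0099 eV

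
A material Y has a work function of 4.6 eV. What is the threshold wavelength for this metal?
269.53 nm

The threshold wavelength is when the photon energy equals the work function:
hc/λ₀ = φ

Solving for λ₀:
λ₀ = hc/φ = (6.626×10⁻³⁴ J·s)(3×10⁸ m/s) / (4.6 eV × 1.602×10⁻¹⁹ J/eV)
λ₀ = 269.53 nm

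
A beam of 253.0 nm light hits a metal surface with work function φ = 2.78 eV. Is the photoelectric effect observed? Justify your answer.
Yes

For photoemission, the photon energy must exceed the work function.

Photon energy: E = hc/λ = 4.9006 eV
Work function: φ = 2.78 eV

Since E_photon (4.9006 eV) > φ (2.78 eV), photoemission WILL occur.
The threshold wavelength is λ₀ = hc/φ = 446.0 nm.
Since 253.0 nm < 446.0 nm, the light has sufficient energy.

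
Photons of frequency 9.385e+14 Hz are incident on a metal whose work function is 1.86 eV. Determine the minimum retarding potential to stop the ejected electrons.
2.0213 V

The stopping potential V_s satisfies: eV_s = KE_max

First, find KE_max using Einstein's equation:
E_photon = hf = (6.626×10⁻³⁴ J·s)(9.385e+14 Hz) = 3.8813 eV
KE_max = E_photon - φ = 3.8813 - 1.86 = 2.0213 eV

Since eV_s = KE_max:
V_s = KE_max/e = 2.0213 V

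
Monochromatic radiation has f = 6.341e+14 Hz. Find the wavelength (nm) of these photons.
472.78 nm

Using the wave equation: c = fλ

Solving for wavelength:
λ = c/f = (3×10⁸ m/s) / (6.341e+14 Hz)
λ = 472.78 nm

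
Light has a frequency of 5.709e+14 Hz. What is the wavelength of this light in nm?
525.12 nm

Using the wave equation: c = fλ

Solving for wavelength:
λ = c/f = (3×10⁸ m/s) / (5.709e+14 Hz)
λ = 525.12 nm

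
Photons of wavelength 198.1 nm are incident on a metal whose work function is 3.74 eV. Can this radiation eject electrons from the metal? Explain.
Yes

For photoemission, the photon energy must exceed the work function.

Photon energy: E = hc/λ = 6.2587 eV
Work function: φ = 3.74 eV

Since E_photon (6.2587 eV) > φ (3.74 eV), photoemission WILL occur.
The threshold wavelength is λ₀ = hc/φ = 331.5 nm.
Since 198.1 nm < 331.5 nm, the light has sufficient energy.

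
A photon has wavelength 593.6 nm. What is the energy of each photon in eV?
2.0887 eV

Using E = hf = hc/λ:

E = hc/λ = (6.626×10⁻³⁴ J·s)(3×10⁸ m/s) / (593.6×10⁻⁹ m)
E = 2.0887 eV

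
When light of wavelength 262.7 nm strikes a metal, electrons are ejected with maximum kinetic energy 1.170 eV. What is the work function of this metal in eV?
3.55 eV

From Einstein's photoelectric equation: KE_max = hf - φ = hc/λ - φ

Rearranging for φ:
φ = hc/λ - KE_max

Calculate photon energy:
E_photon = hc/λ = 4.7196 eV

Therefore:
φ = 4.7196 - 1.170 = 3.55 eV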